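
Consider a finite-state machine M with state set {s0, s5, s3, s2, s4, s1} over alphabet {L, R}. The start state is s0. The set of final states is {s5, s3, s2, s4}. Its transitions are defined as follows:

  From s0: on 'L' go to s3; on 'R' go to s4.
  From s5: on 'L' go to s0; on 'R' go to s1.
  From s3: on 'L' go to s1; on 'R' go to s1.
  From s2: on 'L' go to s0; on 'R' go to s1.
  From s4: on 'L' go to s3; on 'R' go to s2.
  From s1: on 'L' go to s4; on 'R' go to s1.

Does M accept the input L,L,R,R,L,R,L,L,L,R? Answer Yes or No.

Trace: s0 -L-> s3 -L-> s1 -R-> s1 -R-> s1 -L-> s4 -R-> s2 -L-> s0 -L-> s3 -L-> s1 -R-> s1
End state s1 is not accepting.

No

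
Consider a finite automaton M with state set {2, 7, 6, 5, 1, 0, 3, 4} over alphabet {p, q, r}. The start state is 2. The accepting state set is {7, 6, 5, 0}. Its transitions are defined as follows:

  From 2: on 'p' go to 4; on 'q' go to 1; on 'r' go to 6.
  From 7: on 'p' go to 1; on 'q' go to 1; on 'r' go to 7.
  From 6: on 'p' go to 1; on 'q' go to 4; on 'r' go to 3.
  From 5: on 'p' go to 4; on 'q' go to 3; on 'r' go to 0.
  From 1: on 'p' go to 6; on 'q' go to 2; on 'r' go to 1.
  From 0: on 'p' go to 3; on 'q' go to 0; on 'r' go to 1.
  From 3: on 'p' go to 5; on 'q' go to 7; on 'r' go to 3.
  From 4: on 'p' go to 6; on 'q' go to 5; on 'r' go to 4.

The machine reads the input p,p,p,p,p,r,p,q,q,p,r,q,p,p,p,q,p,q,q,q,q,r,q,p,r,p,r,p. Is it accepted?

Yes

2 → 4 → 6 → 1 → 6 → 1 → 1 → 6 → 4 → 5 → 4 → 4 → 5 → 4 → 6 → 1 → 2 → 4 → 5 → 3 → 7 → 1 → 1 → 2 → 4 → 4 → 6 → 3 → 5
End state 5 is accepting.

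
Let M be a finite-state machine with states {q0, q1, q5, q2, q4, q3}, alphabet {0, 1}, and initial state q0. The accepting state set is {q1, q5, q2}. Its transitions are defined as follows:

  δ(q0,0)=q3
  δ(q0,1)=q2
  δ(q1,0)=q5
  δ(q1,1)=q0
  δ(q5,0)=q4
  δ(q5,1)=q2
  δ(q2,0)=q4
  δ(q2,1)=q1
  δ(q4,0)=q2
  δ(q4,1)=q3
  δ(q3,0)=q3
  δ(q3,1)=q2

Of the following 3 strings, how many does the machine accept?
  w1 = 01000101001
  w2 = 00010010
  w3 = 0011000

3

w1: Trace: q0 -0-> q3 -1-> q2 -0-> q4 -0-> q2 -0-> q4 -1-> q3 -0-> q3 -1-> q2 -0-> q4 -0-> q2 -1-> q1  → end q1, accepted
w2: Trace: q0 -0-> q3 -0-> q3 -0-> q3 -1-> q2 -0-> q4 -0-> q2 -1-> q1 -0-> q5  → end q5, accepted
w3: Trace: q0 -0-> q3 -0-> q3 -1-> q2 -1-> q1 -0-> q5 -0-> q4 -0-> q2  → end q2, accepted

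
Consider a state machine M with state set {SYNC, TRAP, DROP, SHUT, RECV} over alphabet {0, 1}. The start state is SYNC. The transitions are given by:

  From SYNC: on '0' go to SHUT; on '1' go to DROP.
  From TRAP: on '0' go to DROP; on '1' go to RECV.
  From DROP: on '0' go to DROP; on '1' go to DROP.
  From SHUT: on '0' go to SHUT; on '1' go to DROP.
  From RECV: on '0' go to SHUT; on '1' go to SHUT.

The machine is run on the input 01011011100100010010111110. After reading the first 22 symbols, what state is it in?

Trace: SYNC -0-> SHUT -1-> DROP -0-> DROP -1-> DROP -1-> DROP -0-> DROP -1-> DROP -1-> DROP -1-> DROP -0-> DROP -0-> DROP -1-> DROP -0-> DROP -0-> DROP -0-> DROP -1-> DROP -0-> DROP -0-> DROP -1-> DROP -0-> DROP -1-> DROP -1-> DROP
After 22 symbols: DROP.

DROP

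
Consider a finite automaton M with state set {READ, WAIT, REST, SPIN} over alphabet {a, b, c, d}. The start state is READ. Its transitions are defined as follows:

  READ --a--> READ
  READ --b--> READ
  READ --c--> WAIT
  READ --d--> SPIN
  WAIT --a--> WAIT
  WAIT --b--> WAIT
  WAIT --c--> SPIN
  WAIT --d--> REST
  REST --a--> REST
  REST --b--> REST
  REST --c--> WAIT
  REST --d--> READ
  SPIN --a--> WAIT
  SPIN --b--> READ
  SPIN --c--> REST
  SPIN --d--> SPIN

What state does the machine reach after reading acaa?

READ → READ → WAIT → WAIT → WAIT

WAIT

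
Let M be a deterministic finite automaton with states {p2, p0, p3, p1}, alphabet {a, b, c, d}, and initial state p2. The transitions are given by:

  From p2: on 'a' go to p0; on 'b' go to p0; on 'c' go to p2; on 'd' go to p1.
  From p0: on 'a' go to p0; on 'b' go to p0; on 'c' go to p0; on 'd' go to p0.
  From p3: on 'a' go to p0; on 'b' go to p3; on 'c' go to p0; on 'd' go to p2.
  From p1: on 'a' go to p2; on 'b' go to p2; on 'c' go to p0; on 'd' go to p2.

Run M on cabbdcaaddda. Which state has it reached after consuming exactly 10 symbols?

p0

start at p2
read 'c': p2 → p2
read 'a': p2 → p0
read 'b': p0 → p0
read 'b': p0 → p0
read 'd': p0 → p0
read 'c': p0 → p0
read 'a': p0 → p0
read 'a': p0 → p0
read 'd': p0 → p0
read 'd': p0 → p0
After 10 symbols: p0.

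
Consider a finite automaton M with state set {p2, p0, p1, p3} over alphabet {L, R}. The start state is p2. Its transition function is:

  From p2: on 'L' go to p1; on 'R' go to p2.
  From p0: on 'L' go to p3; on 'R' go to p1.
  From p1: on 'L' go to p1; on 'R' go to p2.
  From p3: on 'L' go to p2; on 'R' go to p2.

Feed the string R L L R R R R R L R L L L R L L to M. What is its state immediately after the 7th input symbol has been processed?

p2

Trace: p2 -R-> p2 -L-> p1 -L-> p1 -R-> p2 -R-> p2 -R-> p2 -R-> p2
After 7 symbols: p2.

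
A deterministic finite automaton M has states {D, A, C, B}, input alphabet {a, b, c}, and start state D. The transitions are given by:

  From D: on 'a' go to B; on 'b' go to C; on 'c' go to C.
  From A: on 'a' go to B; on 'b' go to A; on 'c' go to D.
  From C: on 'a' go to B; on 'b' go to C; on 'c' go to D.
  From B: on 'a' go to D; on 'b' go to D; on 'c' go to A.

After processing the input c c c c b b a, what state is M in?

B

D → C → D → C → D → C → C → B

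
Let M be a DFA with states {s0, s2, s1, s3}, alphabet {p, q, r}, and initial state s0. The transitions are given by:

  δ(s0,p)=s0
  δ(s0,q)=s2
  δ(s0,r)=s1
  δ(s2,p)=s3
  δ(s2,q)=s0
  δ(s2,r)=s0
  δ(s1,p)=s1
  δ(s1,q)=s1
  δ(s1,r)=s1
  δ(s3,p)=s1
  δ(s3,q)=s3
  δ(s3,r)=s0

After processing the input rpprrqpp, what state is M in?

s1

Trace: s0 -r-> s1 -p-> s1 -p-> s1 -r-> s1 -r-> s1 -q-> s1 -p-> s1 -p-> s1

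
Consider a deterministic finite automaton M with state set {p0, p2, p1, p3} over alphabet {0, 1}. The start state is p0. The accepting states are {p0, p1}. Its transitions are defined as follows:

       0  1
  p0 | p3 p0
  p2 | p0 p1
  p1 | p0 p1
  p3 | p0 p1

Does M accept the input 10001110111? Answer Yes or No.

Yes

Trace: p0 -1-> p0 -0-> p3 -0-> p0 -0-> p3 -1-> p1 -1-> p1 -1-> p1 -0-> p0 -1-> p0 -1-> p0 -1-> p0
End state p0 is accepting.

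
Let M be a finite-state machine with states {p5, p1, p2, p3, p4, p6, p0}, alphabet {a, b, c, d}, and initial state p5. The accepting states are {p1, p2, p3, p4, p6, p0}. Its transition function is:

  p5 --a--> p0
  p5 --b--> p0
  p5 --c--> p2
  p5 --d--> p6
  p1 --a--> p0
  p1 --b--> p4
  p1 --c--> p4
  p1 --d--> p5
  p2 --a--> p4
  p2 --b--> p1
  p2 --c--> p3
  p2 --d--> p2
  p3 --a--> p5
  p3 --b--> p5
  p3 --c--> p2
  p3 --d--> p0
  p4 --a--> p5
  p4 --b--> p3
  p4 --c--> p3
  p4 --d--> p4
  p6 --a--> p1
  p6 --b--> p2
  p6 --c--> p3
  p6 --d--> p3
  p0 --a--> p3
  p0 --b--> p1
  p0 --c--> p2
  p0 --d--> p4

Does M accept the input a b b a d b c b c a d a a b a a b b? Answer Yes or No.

Trace: p5 -a-> p0 -b-> p1 -b-> p4 -a-> p5 -d-> p6 -b-> p2 -c-> p3 -b-> p5 -c-> p2 -a-> p4 -d-> p4 -a-> p5 -a-> p0 -b-> p1 -a-> p0 -a-> p3 -b-> p5 -b-> p0
End state p0 is accepting.

Yes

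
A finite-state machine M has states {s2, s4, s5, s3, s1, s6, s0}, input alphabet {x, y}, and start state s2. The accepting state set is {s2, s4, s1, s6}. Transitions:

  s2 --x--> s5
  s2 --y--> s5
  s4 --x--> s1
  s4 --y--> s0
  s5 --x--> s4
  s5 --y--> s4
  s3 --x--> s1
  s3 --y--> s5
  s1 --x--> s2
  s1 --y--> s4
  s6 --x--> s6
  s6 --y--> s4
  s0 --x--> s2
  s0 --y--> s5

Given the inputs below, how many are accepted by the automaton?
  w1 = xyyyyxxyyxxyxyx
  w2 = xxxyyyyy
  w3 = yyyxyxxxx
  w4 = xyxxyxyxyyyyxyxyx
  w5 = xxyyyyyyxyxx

w1: Trace: s2 -x-> s5 -y-> s4 -y-> s0 -y-> s5 -y-> s4 -x-> s1 -x-> s2 -y-> s5 -y-> s4 -x-> s1 -x-> s2 -y-> s5 -x-> s4 -y-> s0 -x-> s2  → end s2, accepted
w2: Trace: s2 -x-> s5 -x-> s4 -x-> s1 -y-> s4 -y-> s0 -y-> s5 -y-> s4 -y-> s0  → end s0, rejected
w3: Trace: s2 -y-> s5 -y-> s4 -y-> s0 -x-> s2 -y-> s5 -x-> s4 -x-> s1 -x-> s2 -x-> s5  → end s5, rejected
w4: Trace: s2 -x-> s5 -y-> s4 -x-> s1 -x-> s2 -y-> s5 -x-> s4 -y-> s0 -x-> s2 -y-> s5 -y-> s4 -y-> s0 -y-> s5 -x-> s4 -y-> s0 -x-> s2 -y-> s5 -x-> s4  → end s4, accepted
w5: Trace: s2 -x-> s5 -x-> s4 -y-> s0 -y-> s5 -y-> s4 -y-> s0 -y-> s5 -y-> s4 -x-> s1 -y-> s4 -x-> s1 -x-> s2  → end s2, accepted

3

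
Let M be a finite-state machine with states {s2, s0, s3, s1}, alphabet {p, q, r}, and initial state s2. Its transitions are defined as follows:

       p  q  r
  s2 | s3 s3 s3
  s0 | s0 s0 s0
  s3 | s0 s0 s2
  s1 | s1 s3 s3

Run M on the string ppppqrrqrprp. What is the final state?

s0

Trace: s2 -p-> s3 -p-> s0 -p-> s0 -p-> s0 -q-> s0 -r-> s0 -r-> s0 -q-> s0 -r-> s0 -p-> s0 -r-> s0 -p-> s0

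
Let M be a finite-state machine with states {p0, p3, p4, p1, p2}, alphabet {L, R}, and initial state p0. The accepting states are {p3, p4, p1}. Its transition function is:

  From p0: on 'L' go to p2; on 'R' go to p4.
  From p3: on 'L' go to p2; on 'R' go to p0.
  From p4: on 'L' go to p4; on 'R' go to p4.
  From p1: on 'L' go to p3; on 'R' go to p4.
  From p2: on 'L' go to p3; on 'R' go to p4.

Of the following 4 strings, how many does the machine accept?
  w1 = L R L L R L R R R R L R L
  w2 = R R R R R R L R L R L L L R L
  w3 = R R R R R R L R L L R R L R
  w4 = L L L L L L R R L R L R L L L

4

w1:
  start at p0
  read 'L': p0 → p2
  read 'R': p2 → p4
  read 'L': p4 → p4
  read 'L': p4 → p4
  read 'R': p4 → p4
  read 'L': p4 → p4
  read 'R': p4 → p4
  read 'R': p4 → p4
  read 'R': p4 → p4
  read 'R': p4 → p4
  read 'L': p4 → p4
  read 'R': p4 → p4
  read 'L': p4 → p4
  end p4, accepted
w2:
  start at p0
  read 'R': p0 → p4
  read 'R': p4 → p4
  read 'R': p4 → p4
  read 'R': p4 → p4
  read 'R': p4 → p4
  read 'R': p4 → p4
  read 'L': p4 → p4
  read 'R': p4 → p4
  read 'L': p4 → p4
  read 'R': p4 → p4
  read 'L': p4 → p4
  read 'L': p4 → p4
  read 'L': p4 → p4
  read 'R': p4 → p4
  read 'L': p4 → p4
  end p4, accepted
w3:
  start at p0
  read 'R': p0 → p4
  read 'R': p4 → p4
  read 'R': p4 → p4
  read 'R': p4 → p4
  read 'R': p4 → p4
  read 'R': p4 → p4
  read 'L': p4 → p4
  read 'R': p4 → p4
  read 'L': p4 → p4
  read 'L': p4 → p4
  read 'R': p4 → p4
  read 'R': p4 → p4
  read 'L': p4 → p4
  read 'R': p4 → p4
  end p4, accepted
w4:
  start at p0
  read 'L': p0 → p2
  read 'L': p2 → p3
  read 'L': p3 → p2
  read 'L': p2 → p3
  read 'L': p3 → p2
  read 'L': p2 → p3
  read 'R': p3 → p0
  read 'R': p0 → p4
  read 'L': p4 → p4
  read 'R': p4 → p4
  read 'L': p4 → p4
  read 'R': p4 → p4
  read 'L': p4 → p4
  read 'L': p4 → p4
  read 'L': p4 → p4
  end p4, accepted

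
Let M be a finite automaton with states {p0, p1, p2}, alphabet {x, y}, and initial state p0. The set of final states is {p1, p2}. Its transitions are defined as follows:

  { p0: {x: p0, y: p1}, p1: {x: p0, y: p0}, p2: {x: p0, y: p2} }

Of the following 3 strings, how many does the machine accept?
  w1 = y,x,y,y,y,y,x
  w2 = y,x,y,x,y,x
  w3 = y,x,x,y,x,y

w1:
  start at p0
  read 'y': p0 → p1
  read 'x': p1 → p0
  read 'y': p0 → p1
  read 'y': p1 → p0
  read 'y': p0 → p1
  read 'y': p1 → p0
  read 'x': p0 → p0
  end p0, rejected
w2:
  start at p0
  read 'y': p0 → p1
  read 'x': p1 → p0
  read 'y': p0 → p1
  read 'x': p1 → p0
  read 'y': p0 → p1
  read 'x': p1 → p0
  end p0, rejected
w3:
  start at p0
  read 'y': p0 → p1
  read 'x': p1 → p0
  read 'x': p0 → p0
  read 'y': p0 → p1
  read 'x': p1 → p0
  read 'y': p0 → p1
  end p1, accepted

1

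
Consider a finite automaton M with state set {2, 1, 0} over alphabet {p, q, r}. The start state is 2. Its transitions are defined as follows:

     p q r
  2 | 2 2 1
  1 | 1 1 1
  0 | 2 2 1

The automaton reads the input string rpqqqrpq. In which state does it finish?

Trace: 2 -r-> 1 -p-> 1 -q-> 1 -q-> 1 -q-> 1 -r-> 1 -p-> 1 -q-> 1

1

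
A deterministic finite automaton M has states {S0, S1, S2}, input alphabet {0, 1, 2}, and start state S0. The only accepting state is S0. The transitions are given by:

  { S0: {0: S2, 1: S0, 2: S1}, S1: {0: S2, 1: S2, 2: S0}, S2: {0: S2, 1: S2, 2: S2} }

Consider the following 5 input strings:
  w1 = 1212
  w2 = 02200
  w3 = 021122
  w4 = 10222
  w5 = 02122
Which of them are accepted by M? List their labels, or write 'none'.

w1:
  start at S0
  read '1': S0 → S0
  read '2': S0 → S1
  read '1': S1 → S2
  read '2': S2 → S2
  end S2, rejected
w2:
  start at S0
  read '0': S0 → S2
  read '2': S2 → S2
  read '2': S2 → S2
  read '0': S2 → S2
  read '0': S2 → S2
  end S2, rejected
w3:
  start at S0
  read '0': S0 → S2
  read '2': S2 → S2
  read '1': S2 → S2
  read '1': S2 → S2
  read '2': S2 → S2
  read '2': S2 → S2
  end S2, rejected
w4:
  start at S0
  read '1': S0 → S0
  read '0': S0 → S2
  read '2': S2 → S2
  read '2': S2 → S2
  read '2': S2 → S2
  end S2, rejected
w5:
  start at S0
  read '0': S0 → S2
  read '2': S2 → S2
  read '1': S2 → S2
  read '2': S2 → S2
  read '2': S2 → S2
  end S2, rejected

none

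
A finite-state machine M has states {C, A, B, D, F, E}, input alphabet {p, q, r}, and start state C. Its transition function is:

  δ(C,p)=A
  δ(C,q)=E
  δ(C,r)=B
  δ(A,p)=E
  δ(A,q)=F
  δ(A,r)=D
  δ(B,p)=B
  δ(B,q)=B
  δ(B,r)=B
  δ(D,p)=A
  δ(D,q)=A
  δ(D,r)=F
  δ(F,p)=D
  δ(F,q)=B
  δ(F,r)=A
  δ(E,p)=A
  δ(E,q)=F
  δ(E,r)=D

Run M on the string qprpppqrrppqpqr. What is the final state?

C → E → A → D → A → E → A → F → A → D → A → E → F → D → A → D

D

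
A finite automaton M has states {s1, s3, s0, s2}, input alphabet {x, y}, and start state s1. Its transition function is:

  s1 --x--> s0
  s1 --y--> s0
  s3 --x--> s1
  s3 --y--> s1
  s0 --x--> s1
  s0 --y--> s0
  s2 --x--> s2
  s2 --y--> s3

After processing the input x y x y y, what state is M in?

s0

start at s1
read 'x': s1 → s0
read 'y': s0 → s0
read 'x': s0 → s1
read 'y': s1 → s0
read 'y': s0 → s0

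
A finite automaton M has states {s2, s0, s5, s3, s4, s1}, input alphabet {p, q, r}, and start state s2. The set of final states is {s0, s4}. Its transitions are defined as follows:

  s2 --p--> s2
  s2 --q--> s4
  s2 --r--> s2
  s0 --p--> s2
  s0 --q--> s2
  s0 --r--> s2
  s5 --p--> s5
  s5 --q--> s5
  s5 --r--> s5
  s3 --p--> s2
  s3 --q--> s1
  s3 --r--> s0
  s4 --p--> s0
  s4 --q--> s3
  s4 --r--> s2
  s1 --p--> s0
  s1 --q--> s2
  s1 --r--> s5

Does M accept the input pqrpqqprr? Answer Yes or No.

No

Trace: s2 -p-> s2 -q-> s4 -r-> s2 -p-> s2 -q-> s4 -q-> s3 -p-> s2 -r-> s2 -r-> s2
End state s2 is not accepting.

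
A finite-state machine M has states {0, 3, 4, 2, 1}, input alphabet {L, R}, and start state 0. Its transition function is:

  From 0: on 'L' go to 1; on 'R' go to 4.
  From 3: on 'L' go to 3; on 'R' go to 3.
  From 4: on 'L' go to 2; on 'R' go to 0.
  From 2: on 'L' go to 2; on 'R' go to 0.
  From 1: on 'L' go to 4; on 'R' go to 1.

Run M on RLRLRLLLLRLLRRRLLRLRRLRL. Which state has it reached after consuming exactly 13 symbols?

0 → 4 → 2 → 0 → 1 → 1 → 4 → 2 → 2 → 2 → 0 → 1 → 4 → 0
After 13 symbols: 0.

0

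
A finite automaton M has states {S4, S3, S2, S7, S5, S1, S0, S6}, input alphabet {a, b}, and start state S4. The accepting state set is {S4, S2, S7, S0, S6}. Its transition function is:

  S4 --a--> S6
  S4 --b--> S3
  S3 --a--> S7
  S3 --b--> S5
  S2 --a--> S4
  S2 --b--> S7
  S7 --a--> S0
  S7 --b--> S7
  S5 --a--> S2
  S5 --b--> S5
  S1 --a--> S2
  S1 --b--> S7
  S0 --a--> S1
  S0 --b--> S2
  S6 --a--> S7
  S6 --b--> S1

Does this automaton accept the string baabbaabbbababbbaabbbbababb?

Yes

start at S4
read 'b': S4 → S3
read 'a': S3 → S7
read 'a': S7 → S0
read 'b': S0 → S2
read 'b': S2 → S7
read 'a': S7 → S0
read 'a': S0 → S1
read 'b': S1 → S7
read 'b': S7 → S7
read 'b': S7 → S7
read 'a': S7 → S0
read 'b': S0 → S2
read 'a': S2 → S4
read 'b': S4 → S3
read 'b': S3 → S5
read 'b': S5 → S5
read 'a': S5 → S2
read 'a': S2 → S4
read 'b': S4 → S3
read 'b': S3 → S5
read 'b': S5 → S5
read 'b': S5 → S5
read 'a': S5 → S2
read 'b': S2 → S7
read 'a': S7 → S0
read 'b': S0 → S2
read 'b': S2 → S7
End state S7 is accepting.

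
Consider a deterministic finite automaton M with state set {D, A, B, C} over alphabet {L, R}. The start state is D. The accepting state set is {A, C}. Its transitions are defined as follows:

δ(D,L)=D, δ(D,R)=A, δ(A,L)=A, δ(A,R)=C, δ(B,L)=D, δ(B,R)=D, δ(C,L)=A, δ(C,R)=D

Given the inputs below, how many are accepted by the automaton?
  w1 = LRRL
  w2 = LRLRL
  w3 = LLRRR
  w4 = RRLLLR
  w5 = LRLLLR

4

w1:
  start at D
  read 'L': D → D
  read 'R': D → A
  read 'R': A → C
  read 'L': C → A
  end A, accepted
w2:
  start at D
  read 'L': D → D
  read 'R': D → A
  read 'L': A → A
  read 'R': A → C
  read 'L': C → A
  end A, accepted
w3:
  start at D
  read 'L': D → D
  read 'L': D → D
  read 'R': D → A
  read 'R': A → C
  read 'R': C → D
  end D, rejected
w4:
  start at D
  read 'R': D → A
  read 'R': A → C
  read 'L': C → A
  read 'L': A → A
  read 'L': A → A
  read 'R': A → C
  end C, accepted
w5:
  start at D
  read 'L': D → D
  read 'R': D → A
  read 'L': A → A
  read 'L': A → A
  read 'L': A → A
  read 'R': A → C
  end C, accepted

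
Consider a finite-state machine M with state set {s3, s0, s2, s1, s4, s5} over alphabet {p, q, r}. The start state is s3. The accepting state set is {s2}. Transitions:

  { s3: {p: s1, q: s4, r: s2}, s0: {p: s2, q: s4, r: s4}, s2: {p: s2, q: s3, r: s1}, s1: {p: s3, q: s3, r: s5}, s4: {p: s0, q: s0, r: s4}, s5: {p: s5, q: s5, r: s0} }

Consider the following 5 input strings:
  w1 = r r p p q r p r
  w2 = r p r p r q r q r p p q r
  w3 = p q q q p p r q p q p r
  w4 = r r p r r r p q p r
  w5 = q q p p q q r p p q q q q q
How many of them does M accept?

1

w1: s3 → s2 → s1 → s3 → s1 → s3 → s2 → s2 → s1  → end s1, rejected
w2: s3 → s2 → s2 → s1 → s3 → s2 → s3 → s2 → s3 → s2 → s2 → s2 → s3 → s2  → end s2, accepted
w3: s3 → s1 → s3 → s4 → s0 → s2 → s2 → s1 → s3 → s1 → s3 → s1 → s5  → end s5, rejected
w4: s3 → s2 → s1 → s3 → s2 → s1 → s5 → s5 → s5 → s5 → s0  → end s0, rejected
w5: s3 → s4 → s0 → s2 → s2 → s3 → s4 → s4 → s0 → s2 → s3 → s4 → s0 → s4 → s0  → end s0, rejected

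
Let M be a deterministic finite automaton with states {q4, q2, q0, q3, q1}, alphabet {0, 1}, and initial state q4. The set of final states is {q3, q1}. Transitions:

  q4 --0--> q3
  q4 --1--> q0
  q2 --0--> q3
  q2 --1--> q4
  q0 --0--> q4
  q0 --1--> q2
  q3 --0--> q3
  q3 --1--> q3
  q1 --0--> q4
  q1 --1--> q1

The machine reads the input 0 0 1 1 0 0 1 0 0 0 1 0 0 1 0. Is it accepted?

Trace: q4 -0-> q3 -0-> q3 -1-> q3 -1-> q3 -0-> q3 -0-> q3 -1-> q3 -0-> q3 -0-> q3 -0-> q3 -1-> q3 -0-> q3 -0-> q3 -1-> q3 -0-> q3
End state q3 is accepting.

Yes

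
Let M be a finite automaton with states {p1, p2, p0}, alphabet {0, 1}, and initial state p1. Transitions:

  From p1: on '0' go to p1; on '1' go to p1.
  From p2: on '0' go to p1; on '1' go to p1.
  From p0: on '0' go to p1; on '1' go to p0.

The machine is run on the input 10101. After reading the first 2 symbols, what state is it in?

p1 → p1 → p1
After 2 symbols: p1.

p1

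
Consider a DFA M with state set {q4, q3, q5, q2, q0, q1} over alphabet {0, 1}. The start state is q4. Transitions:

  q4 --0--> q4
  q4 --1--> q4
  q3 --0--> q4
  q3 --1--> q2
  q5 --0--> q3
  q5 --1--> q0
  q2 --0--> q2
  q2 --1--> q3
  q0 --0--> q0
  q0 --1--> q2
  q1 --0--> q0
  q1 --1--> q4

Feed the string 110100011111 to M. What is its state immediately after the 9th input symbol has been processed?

q4

Trace: q4 -1-> q4 -1-> q4 -0-> q4 -1-> q4 -0-> q4 -0-> q4 -0-> q4 -1-> q4 -1-> q4
After 9 symbols: q4.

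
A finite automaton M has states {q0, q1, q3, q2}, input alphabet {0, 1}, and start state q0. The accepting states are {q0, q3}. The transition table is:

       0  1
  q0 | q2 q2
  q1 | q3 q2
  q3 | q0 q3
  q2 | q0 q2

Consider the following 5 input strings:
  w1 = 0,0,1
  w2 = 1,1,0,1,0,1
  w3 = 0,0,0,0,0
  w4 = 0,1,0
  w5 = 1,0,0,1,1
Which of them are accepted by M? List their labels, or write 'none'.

w1:
  start at q0
  read '0': q0 → q2
  read '0': q2 → q0
  read '1': q0 → q2
  end q2, rejected
w2:
  start at q0
  read '1': q0 → q2
  read '1': q2 → q2
  read '0': q2 → q0
  read '1': q0 → q2
  read '0': q2 → q0
  read '1': q0 → q2
  end q2, rejected
w3:
  start at q0
  read '0': q0 → q2
  read '0': q2 → q0
  read '0': q0 → q2
  read '0': q2 → q0
  read '0': q0 → q2
  end q2, rejected
w4:
  start at q0
  read '0': q0 → q2
  read '1': q2 → q2
  read '0': q2 → q0
  end q0, accepted
w5:
  start at q0
  read '1': q0 → q2
  read '0': q2 → q0
  read '0': q0 → q2
  read '1': q2 → q2
  read '1': q2 → q2
  end q2, rejected

w4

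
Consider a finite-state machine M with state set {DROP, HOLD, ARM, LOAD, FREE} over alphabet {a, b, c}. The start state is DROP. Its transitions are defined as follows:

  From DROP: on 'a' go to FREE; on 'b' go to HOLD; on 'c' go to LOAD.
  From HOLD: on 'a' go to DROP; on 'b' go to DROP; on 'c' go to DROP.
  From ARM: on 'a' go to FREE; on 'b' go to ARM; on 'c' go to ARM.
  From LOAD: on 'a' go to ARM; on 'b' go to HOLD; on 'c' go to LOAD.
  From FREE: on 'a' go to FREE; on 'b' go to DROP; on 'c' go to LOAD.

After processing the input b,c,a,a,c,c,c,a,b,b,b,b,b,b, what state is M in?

DROP → HOLD → DROP → FREE → FREE → LOAD → LOAD → LOAD → ARM → ARM → ARM → ARM → ARM → ARM → ARM

ARM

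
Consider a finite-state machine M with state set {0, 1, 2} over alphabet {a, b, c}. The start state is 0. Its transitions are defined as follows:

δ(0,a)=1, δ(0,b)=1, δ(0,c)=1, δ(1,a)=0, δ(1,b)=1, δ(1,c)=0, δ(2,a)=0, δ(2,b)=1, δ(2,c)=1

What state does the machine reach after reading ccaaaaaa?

start at 0
read 'c': 0 → 1
read 'c': 1 → 0
read 'a': 0 → 1
read 'a': 1 → 0
read 'a': 0 → 1
read 'a': 1 → 0
read 'a': 0 → 1
read 'a': 1 → 0

0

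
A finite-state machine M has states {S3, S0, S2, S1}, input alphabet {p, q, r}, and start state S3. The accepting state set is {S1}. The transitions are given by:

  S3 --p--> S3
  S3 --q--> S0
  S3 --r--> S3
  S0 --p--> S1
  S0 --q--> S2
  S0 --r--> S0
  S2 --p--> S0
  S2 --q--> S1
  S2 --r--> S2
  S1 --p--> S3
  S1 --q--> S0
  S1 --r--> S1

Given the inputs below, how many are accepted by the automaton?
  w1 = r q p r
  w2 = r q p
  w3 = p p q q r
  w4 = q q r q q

2

w1:
  start at S3
  read 'r': S3 → S3
  read 'q': S3 → S0
  read 'p': S0 → S1
  read 'r': S1 → S1
  end S1, accepted
w2:
  start at S3
  read 'r': S3 → S3
  read 'q': S3 → S0
  read 'p': S0 → S1
  end S1, accepted
w3:
  start at S3
  read 'p': S3 → S3
  read 'p': S3 → S3
  read 'q': S3 → S0
  read 'q': S0 → S2
  read 'r': S2 → S2
  end S2, rejected
w4:
  start at S3
  read 'q': S3 → S0
  read 'q': S0 → S2
  read 'r': S2 → S2
  read 'q': S2 → S1
  read 'q': S1 → S0
  end S0, rejected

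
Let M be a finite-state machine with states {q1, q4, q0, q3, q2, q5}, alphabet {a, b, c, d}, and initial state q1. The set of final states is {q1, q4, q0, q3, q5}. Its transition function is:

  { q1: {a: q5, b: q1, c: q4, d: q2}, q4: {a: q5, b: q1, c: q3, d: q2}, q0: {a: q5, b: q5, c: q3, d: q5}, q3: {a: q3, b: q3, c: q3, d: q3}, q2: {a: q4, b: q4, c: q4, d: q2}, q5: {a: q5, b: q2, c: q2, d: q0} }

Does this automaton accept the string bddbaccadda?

Yes

Trace: q1 -b-> q1 -d-> q2 -d-> q2 -b-> q4 -a-> q5 -c-> q2 -c-> q4 -a-> q5 -d-> q0 -d-> q5 -a-> q5
End state q5 is accepting.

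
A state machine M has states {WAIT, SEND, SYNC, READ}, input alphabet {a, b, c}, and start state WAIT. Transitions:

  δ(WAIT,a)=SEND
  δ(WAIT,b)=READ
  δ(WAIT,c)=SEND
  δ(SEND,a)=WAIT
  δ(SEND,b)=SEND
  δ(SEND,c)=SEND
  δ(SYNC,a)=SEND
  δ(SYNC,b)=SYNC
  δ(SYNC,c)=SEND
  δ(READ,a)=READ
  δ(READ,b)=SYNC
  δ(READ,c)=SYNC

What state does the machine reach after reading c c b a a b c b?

SEND

start at WAIT
read 'c': WAIT → SEND
read 'c': SEND → SEND
read 'b': SEND → SEND
read 'a': SEND → WAIT
read 'a': WAIT → SEND
read 'b': SEND → SEND
read 'c': SEND → SEND
read 'b': SEND → SEND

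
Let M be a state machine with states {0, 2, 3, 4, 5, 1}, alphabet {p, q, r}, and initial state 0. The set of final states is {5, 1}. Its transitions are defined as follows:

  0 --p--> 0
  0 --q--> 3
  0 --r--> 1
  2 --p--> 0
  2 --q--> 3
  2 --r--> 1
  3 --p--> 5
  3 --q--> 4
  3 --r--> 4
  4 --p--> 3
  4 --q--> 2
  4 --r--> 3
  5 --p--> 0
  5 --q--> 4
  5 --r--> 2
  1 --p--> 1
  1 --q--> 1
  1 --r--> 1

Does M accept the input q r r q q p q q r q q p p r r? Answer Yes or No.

Yes

0 → 3 → 4 → 3 → 4 → 2 → 0 → 3 → 4 → 3 → 4 → 2 → 0 → 0 → 1 → 1
End state 1 is accepting.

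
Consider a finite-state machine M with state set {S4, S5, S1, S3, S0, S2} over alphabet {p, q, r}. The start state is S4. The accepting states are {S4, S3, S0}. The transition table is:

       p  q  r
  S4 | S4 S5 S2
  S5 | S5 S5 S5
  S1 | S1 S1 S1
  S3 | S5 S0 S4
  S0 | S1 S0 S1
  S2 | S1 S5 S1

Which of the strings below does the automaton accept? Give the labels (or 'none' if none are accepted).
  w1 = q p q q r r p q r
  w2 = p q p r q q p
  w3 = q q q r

w1:
  start at S4
  read 'q': S4 → S5
  read 'p': S5 → S5
  read 'q': S5 → S5
  read 'q': S5 → S5
  read 'r': S5 → S5
  read 'r': S5 → S5
  read 'p': S5 → S5
  read 'q': S5 → S5
  read 'r': S5 → S5
  end S5, rejected
w2:
  start at S4
  read 'p': S4 → S4
  read 'q': S4 → S5
  read 'p': S5 → S5
  read 'r': S5 → S5
  read 'q': S5 → S5
  read 'q': S5 → S5
  read 'p': S5 → S5
  end S5, rejected
w3:
  start at S4
  read 'q': S4 → S5
  read 'q': S5 → S5
  read 'q': S5 → S5
  read 'r': S5 → S5
  end S5, rejected

none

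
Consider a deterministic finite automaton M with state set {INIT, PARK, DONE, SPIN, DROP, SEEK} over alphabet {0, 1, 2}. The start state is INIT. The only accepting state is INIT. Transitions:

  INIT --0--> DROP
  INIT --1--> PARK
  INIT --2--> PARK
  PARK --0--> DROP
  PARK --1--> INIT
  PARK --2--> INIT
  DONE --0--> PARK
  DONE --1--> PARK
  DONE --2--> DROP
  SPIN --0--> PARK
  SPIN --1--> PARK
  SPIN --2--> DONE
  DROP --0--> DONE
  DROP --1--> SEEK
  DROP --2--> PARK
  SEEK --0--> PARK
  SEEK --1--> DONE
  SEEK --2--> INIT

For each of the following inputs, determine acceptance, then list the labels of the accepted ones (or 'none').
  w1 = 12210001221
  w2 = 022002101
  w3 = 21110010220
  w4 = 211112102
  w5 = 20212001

w1: Trace: INIT -1-> PARK -2-> INIT -2-> PARK -1-> INIT -0-> DROP -0-> DONE -0-> PARK -1-> INIT -2-> PARK -2-> INIT -1-> PARK  → end PARK, rejected
w2: Trace: INIT -0-> DROP -2-> PARK -2-> INIT -0-> DROP -0-> DONE -2-> DROP -1-> SEEK -0-> PARK -1-> INIT  → end INIT, accepted
w3: Trace: INIT -2-> PARK -1-> INIT -1-> PARK -1-> INIT -0-> DROP -0-> DONE -1-> PARK -0-> DROP -2-> PARK -2-> INIT -0-> DROP  → end DROP, rejected
w4: Trace: INIT -2-> PARK -1-> INIT -1-> PARK -1-> INIT -1-> PARK -2-> INIT -1-> PARK -0-> DROP -2-> PARK  → end PARK, rejected
w5: Trace: INIT -2-> PARK -0-> DROP -2-> PARK -1-> INIT -2-> PARK -0-> DROP -0-> DONE -1-> PARK  → end PARK, rejected

w2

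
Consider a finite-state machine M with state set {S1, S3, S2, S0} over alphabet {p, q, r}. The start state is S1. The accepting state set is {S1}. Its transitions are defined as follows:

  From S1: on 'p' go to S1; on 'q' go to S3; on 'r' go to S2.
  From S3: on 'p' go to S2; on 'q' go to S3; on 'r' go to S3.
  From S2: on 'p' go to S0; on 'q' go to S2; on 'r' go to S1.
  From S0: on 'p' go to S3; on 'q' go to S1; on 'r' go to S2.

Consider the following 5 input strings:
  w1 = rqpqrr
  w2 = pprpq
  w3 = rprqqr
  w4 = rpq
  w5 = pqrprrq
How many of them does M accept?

4

w1: S1 → S2 → S2 → S0 → S1 → S2 → S1  → end S1, accepted
w2: S1 → S1 → S1 → S2 → S0 → S1  → end S1, accepted
w3: S1 → S2 → S0 → S2 → S2 → S2 → S1  → end S1, accepted
w4: S1 → S2 → S0 → S1  → end S1, accepted
w5: S1 → S1 → S3 → S3 → S2 → S1 → S2 → S2  → end S2, rejected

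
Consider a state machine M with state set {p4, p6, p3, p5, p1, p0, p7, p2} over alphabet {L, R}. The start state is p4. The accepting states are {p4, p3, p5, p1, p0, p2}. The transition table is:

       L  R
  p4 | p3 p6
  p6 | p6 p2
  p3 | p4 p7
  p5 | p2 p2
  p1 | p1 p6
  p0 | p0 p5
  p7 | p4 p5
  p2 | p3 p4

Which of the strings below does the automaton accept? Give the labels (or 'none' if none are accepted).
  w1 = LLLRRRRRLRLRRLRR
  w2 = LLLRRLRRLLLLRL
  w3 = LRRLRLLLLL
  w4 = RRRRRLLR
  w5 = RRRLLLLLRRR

w2, w3, w5

w1: p4 → p3 → p4 → p3 → p7 → p5 → p2 → p4 → p6 → p6 → p2 → p3 → p7 → p5 → p2 → p4 → p6  → end p6, rejected
w2: p4 → p3 → p4 → p3 → p7 → p5 → p2 → p4 → p6 → p6 → p6 → p6 → p6 → p2 → p3  → end p3, accepted
w3: p4 → p3 → p7 → p5 → p2 → p4 → p3 → p4 → p3 → p4 → p3  → end p3, accepted
w4: p4 → p6 → p2 → p4 → p6 → p2 → p3 → p4 → p6  → end p6, rejected
w5: p4 → p6 → p2 → p4 → p3 → p4 → p3 → p4 → p3 → p7 → p5 → p2  → end p2, accepted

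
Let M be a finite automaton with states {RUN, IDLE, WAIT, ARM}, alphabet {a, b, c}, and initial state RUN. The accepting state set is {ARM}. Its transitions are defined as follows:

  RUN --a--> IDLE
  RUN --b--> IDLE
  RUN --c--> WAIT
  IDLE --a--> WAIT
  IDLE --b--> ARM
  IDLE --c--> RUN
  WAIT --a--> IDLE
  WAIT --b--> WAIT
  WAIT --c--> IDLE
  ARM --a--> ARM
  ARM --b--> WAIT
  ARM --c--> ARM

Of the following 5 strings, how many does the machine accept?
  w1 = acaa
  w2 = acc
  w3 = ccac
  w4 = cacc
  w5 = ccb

1

w1: Trace: RUN -a-> IDLE -c-> RUN -a-> IDLE -a-> WAIT  → end WAIT, rejected
w2: Trace: RUN -a-> IDLE -c-> RUN -c-> WAIT  → end WAIT, rejected
w3: Trace: RUN -c-> WAIT -c-> IDLE -a-> WAIT -c-> IDLE  → end IDLE, rejected
w4: Trace: RUN -c-> WAIT -a-> IDLE -c-> RUN -c-> WAIT  → end WAIT, rejected
w5: Trace: RUN -c-> WAIT -c-> IDLE -b-> ARM  → end ARM, accepted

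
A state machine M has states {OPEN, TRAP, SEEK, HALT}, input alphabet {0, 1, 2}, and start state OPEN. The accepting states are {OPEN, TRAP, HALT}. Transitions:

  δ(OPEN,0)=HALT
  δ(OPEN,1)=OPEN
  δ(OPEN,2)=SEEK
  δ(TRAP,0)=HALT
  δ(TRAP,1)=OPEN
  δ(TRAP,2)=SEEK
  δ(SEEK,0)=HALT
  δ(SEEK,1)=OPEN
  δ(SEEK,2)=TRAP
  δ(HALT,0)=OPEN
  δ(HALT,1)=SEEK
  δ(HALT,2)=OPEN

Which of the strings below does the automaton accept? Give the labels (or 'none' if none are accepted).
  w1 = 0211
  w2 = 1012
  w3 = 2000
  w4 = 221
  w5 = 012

w1, w2, w3, w4, w5

w1: OPEN → HALT → OPEN → OPEN → OPEN  → end OPEN, accepted
w2: OPEN → OPEN → HALT → SEEK → TRAP  → end TRAP, accepted
w3: OPEN → SEEK → HALT → OPEN → HALT  → end HALT, accepted
w4: OPEN → SEEK → TRAP → OPEN  → end OPEN, accepted
w5: OPEN → HALT → SEEK → TRAP  → end TRAP, accepted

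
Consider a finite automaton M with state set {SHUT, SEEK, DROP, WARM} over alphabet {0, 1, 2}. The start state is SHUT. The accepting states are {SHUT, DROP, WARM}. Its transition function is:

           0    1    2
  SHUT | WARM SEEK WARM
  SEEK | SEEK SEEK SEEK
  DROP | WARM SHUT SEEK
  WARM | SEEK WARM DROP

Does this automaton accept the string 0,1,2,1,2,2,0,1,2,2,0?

No

Trace: SHUT -0-> WARM -1-> WARM -2-> DROP -1-> SHUT -2-> WARM -2-> DROP -0-> WARM -1-> WARM -2-> DROP -2-> SEEK -0-> SEEK
End state SEEK is not accepting.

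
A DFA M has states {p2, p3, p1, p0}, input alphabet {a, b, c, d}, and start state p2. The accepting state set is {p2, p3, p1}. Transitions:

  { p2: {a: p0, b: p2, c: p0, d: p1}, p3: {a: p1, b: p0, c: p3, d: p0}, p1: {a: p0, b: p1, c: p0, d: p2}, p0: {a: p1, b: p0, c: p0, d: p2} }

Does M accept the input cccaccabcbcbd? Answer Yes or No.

Yes

Trace: p2 -c-> p0 -c-> p0 -c-> p0 -a-> p1 -c-> p0 -c-> p0 -a-> p1 -b-> p1 -c-> p0 -b-> p0 -c-> p0 -b-> p0 -d-> p2
End state p2 is accepting.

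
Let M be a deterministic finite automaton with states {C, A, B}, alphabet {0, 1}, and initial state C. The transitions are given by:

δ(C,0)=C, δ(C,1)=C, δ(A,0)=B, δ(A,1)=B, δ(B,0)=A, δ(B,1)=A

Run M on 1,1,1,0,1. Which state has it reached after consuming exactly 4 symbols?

Trace: C -1-> C -1-> C -1-> C -0-> C
After 4 symbols: C.

C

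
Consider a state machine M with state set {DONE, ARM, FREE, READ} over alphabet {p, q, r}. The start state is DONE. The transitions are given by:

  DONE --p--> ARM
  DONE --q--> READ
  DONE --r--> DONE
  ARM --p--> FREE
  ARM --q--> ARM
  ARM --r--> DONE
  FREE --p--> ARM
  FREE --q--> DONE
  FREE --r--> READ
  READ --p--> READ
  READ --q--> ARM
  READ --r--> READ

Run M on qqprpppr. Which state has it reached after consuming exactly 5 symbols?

Trace: DONE -q-> READ -q-> ARM -p-> FREE -r-> READ -p-> READ
After 5 symbols: READ.

READ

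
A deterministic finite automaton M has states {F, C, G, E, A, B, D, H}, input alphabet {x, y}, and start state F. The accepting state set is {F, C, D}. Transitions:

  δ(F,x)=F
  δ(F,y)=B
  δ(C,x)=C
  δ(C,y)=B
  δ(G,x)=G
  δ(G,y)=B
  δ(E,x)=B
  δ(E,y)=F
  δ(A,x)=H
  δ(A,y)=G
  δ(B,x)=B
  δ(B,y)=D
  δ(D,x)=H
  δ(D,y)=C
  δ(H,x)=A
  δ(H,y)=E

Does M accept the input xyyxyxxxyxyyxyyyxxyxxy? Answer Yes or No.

Yes

Trace: F -x-> F -y-> B -y-> D -x-> H -y-> E -x-> B -x-> B -x-> B -y-> D -x-> H -y-> E -y-> F -x-> F -y-> B -y-> D -y-> C -x-> C -x-> C -y-> B -x-> B -x-> B -y-> D
End state D is accepting.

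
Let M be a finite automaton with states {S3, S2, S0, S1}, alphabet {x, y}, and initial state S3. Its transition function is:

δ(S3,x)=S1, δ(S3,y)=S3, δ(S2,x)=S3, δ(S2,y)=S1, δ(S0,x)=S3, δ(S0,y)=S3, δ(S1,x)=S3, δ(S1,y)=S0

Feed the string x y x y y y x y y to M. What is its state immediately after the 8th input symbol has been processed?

S0

Trace: S3 -x-> S1 -y-> S0 -x-> S3 -y-> S3 -y-> S3 -y-> S3 -x-> S1 -y-> S0
After 8 symbols: S0.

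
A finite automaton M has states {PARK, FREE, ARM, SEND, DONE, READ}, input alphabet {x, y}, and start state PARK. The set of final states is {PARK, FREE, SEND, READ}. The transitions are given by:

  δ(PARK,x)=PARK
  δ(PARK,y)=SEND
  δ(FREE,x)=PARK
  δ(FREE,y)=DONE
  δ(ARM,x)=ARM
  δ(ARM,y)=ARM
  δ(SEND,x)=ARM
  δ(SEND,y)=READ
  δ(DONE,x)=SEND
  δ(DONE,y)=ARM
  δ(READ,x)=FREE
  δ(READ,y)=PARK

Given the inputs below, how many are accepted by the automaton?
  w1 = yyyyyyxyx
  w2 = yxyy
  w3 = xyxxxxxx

w1: Trace: PARK -y-> SEND -y-> READ -y-> PARK -y-> SEND -y-> READ -y-> PARK -x-> PARK -y-> SEND -x-> ARM  → end ARM, rejected
w2: Trace: PARK -y-> SEND -x-> ARM -y-> ARM -y-> ARM  → end ARM, rejected
w3: Trace: PARK -x-> PARK -y-> SEND -x-> ARM -x-> ARM -x-> ARM -x-> ARM -x-> ARM -x-> ARM  → end ARM, rejected

0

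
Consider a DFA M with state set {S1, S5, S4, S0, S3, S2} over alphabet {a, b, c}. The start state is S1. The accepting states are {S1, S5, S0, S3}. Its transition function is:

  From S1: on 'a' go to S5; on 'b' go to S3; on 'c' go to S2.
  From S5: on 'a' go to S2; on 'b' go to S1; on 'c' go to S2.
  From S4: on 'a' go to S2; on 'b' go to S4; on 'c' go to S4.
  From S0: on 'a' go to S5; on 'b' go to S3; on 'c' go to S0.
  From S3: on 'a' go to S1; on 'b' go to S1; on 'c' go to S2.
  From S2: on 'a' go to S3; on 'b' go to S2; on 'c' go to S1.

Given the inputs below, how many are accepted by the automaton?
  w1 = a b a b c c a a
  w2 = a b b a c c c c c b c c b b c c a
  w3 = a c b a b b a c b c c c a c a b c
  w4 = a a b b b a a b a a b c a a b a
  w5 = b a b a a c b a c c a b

3

w1: S1 → S5 → S1 → S5 → S1 → S2 → S1 → S5 → S2  → end S2, rejected
w2: S1 → S5 → S1 → S3 → S1 → S2 → S1 → S2 → S1 → S2 → S2 → S1 → S2 → S2 → S2 → S1 → S2 → S3  → end S3, accepted
w3: S1 → S5 → S2 → S2 → S3 → S1 → S3 → S1 → S2 → S2 → S1 → S2 → S1 → S5 → S2 → S3 → S1 → S2  → end S2, rejected
w4: S1 → S5 → S2 → S2 → S2 → S2 → S3 → S1 → S3 → S1 → S5 → S1 → S2 → S3 → S1 → S3 → S1  → end S1, accepted
w5: S1 → S3 → S1 → S3 → S1 → S5 → S2 → S2 → S3 → S2 → S1 → S5 → S1  → end S1, accepted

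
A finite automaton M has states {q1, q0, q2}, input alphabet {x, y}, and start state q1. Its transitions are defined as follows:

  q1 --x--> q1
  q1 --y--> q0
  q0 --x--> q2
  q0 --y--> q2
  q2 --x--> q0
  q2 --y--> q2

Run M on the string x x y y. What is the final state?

q2

start at q1
read 'x': q1 → q1
read 'x': q1 → q1
read 'y': q1 → q0
read 'y': q0 → q2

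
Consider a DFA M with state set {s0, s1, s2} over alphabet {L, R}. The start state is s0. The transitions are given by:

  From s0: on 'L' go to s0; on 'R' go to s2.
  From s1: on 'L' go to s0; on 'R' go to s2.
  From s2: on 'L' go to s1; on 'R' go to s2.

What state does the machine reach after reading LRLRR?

s2

Trace: s0 -L-> s0 -R-> s2 -L-> s1 -R-> s2 -R-> s2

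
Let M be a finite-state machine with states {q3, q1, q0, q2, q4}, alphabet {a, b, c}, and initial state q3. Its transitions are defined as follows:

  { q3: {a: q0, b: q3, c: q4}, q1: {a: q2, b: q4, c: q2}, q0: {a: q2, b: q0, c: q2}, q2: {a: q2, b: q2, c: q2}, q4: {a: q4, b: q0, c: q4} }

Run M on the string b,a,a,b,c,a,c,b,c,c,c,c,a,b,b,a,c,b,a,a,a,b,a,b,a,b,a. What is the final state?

q2

q3 → q3 → q0 → q2 → q2 → q2 → q2 → q2 → q2 → q2 → q2 → q2 → q2 → q2 → q2 → q2 → q2 → q2 → q2 → q2 → q2 → q2 → q2 → q2 → q2 → q2 → q2 → q2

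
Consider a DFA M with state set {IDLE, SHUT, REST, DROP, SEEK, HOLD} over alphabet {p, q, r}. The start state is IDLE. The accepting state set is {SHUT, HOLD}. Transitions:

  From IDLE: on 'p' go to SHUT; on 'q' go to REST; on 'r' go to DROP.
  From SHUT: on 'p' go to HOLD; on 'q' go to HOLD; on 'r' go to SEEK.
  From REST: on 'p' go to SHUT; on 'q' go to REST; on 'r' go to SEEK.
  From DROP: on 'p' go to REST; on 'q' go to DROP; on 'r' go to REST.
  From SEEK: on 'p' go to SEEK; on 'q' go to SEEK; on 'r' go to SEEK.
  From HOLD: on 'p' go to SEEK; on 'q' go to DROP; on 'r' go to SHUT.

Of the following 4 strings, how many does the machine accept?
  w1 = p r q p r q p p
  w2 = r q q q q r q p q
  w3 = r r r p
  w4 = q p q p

w1: Trace: IDLE -p-> SHUT -r-> SEEK -q-> SEEK -p-> SEEK -r-> SEEK -q-> SEEK -p-> SEEK -p-> SEEK  → end SEEK, rejected
w2: Trace: IDLE -r-> DROP -q-> DROP -q-> DROP -q-> DROP -q-> DROP -r-> REST -q-> REST -p-> SHUT -q-> HOLD  → end HOLD, accepted
w3: Trace: IDLE -r-> DROP -r-> REST -r-> SEEK -p-> SEEK  → end SEEK, rejected
w4: Trace: IDLE -q-> REST -p-> SHUT -q-> HOLD -p-> SEEK  → end SEEK, rejected

1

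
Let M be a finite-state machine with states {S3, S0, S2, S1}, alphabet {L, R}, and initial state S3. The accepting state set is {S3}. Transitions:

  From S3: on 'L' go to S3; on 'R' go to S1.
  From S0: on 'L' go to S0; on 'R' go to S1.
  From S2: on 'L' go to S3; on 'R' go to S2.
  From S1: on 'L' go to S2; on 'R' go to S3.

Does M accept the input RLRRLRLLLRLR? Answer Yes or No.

No

Trace: S3 -R-> S1 -L-> S2 -R-> S2 -R-> S2 -L-> S3 -R-> S1 -L-> S2 -L-> S3 -L-> S3 -R-> S1 -L-> S2 -R-> S2
End state S2 is not accepting.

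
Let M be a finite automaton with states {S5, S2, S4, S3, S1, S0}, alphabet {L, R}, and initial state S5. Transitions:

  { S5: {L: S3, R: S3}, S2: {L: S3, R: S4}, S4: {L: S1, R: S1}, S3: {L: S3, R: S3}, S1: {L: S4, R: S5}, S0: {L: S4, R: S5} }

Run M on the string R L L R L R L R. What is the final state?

start at S5
read 'R': S5 → S3
read 'L': S3 → S3
read 'L': S3 → S3
read 'R': S3 → S3
read 'L': S3 → S3
read 'R': S3 → S3
read 'L': S3 → S3
read 'R': S3 → S3

S3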